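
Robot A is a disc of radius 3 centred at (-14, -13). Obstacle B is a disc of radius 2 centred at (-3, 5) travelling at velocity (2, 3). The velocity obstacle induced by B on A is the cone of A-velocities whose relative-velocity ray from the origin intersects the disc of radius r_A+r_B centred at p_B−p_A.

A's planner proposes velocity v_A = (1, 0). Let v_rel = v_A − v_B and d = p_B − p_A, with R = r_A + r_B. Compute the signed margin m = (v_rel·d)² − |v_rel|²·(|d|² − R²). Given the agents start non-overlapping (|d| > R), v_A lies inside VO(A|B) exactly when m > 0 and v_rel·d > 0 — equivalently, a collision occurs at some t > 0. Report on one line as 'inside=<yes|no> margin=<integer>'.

d = (11, 18),  |d|² = 445;  R = 3+2 = 5,  c = 445−5² = 420
v_rel = (-1, -3),  |v_rel|² = 10;  v_rel·d = (-1)·(11) + (-3)·(18) = -65
10·t² + 130·t + 420 = 0  ⇒  m = (-65)² − 10·420 = 25
m = 25 > 0,  v_rel·d = -65 < 0  ⇒  outside

inside=no margin=25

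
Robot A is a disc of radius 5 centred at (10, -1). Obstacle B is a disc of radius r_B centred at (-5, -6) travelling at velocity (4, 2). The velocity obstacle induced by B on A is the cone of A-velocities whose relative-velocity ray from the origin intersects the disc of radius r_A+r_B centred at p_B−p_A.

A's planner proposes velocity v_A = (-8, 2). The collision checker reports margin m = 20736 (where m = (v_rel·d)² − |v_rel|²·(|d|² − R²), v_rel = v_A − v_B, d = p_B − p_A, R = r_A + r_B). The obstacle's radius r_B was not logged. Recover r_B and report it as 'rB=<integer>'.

m = 20736
d = (-15, -5);  v_rel = (-12, 0),  |v_rel|² = 144
v_rel×d = (-12)·(-5) − (0)·(-15) = 60
since m = R²·144 − 60²:  R² = (3600 + 20736) / 144 = 169
R = √169 = 13  ⇒  r_B = 13 − 5 = 8

rB=8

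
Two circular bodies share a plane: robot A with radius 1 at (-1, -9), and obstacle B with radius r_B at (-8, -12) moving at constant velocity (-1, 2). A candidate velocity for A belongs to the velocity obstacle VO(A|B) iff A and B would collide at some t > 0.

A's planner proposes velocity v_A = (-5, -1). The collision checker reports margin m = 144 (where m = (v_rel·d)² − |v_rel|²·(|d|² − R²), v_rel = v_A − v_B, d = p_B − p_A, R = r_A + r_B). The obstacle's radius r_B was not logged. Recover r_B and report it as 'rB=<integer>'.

m = 144
d = (-7, -3);  v_rel = (-4, -3),  |v_rel|² = 25
v_rel×d = (-4)·(-3) − (-3)·(-7) = -9
since m = R²·25 − (-9)²:  R² = (81 + 144) / 25 = 9
R = √9 = 3  ⇒  r_B = 3 − 1 = 2

rB=2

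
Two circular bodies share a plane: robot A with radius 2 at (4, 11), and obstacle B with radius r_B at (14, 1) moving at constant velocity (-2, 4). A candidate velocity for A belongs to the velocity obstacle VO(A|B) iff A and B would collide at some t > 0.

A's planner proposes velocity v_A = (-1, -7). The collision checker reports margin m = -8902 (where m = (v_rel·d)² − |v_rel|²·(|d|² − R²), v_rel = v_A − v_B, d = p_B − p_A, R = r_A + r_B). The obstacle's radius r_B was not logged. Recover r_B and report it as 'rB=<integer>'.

m = -8902
d = (10, -10);  v_rel = (1, -11),  |v_rel|² = 122
v_rel×d = (1)·(-10) − (-11)·(10) = 100
since m = R²·122 − 100²:  R² = (10000 + -8902) / 122 = 9
R = √9 = 3  ⇒  r_B = 3 − 2 = 1

rB=1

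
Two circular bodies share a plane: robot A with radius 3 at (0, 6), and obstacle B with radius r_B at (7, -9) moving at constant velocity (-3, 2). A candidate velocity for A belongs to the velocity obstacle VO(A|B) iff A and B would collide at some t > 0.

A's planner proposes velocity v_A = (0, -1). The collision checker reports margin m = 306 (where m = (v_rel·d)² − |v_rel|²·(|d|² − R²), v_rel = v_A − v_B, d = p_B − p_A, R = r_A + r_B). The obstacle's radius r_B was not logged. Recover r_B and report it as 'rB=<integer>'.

m = 306
d = (7, -15);  v_rel = (3, -3),  |v_rel|² = 18
v_rel×d = (3)·(-15) − (-3)·(7) = -24
since m = R²·18 − (-24)²:  R² = (576 + 306) / 18 = 49
R = √49 = 7  ⇒  r_B = 7 − 3 = 4

rB=4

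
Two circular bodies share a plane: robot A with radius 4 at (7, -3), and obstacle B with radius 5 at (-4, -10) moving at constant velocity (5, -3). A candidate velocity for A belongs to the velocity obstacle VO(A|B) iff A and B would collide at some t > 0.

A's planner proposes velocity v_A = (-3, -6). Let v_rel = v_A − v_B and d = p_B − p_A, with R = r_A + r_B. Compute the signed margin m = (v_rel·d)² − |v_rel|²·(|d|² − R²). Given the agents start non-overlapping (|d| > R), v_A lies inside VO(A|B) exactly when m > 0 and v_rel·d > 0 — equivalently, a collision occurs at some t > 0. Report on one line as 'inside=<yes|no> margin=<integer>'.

d = (-11, -7),  |d|² = 170;  R = 4+5 = 9,  c = 170−9² = 89
v_rel = (-8, -3),  |v_rel|² = 73;  v_rel·d = (-8)·(-11) + (-3)·(-7) = 109
73·t² − 218·t + 89 = 0  ⇒  m = 109² − 73·89 = 5384
m = 5384 > 0,  v_rel·d = 109 > 0  ⇒  inside

inside=yes margin=5384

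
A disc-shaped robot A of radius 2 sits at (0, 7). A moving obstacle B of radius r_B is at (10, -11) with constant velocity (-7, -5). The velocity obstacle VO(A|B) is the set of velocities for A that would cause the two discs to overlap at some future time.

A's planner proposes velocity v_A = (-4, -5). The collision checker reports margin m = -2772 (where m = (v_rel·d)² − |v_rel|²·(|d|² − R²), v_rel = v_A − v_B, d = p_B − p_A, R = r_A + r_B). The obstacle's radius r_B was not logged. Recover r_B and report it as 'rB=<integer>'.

m = -2772
d = (10, -18);  v_rel = (3, 0),  |v_rel|² = 9
v_rel×d = (3)·(-18) − (0)·(10) = -54
since m = R²·9 − (-54)²:  R² = (2916 + -2772) / 9 = 16
R = √16 = 4  ⇒  r_B = 4 − 2 = 2

rB=2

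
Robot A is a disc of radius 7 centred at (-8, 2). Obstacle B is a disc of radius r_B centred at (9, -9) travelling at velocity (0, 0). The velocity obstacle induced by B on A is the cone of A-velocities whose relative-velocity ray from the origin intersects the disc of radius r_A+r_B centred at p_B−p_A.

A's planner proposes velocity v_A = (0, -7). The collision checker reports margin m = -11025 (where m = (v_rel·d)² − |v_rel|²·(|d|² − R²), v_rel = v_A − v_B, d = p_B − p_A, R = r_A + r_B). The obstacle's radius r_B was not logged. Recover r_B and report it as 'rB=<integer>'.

m = -11025
d = (17, -11);  v_rel = (0, -7),  |v_rel|² = 49
v_rel×d = (0)·(-11) − (-7)·(17) = 119
since m = R²·49 − 119²:  R² = (14161 + -11025) / 49 = 64
R = √64 = 8  ⇒  r_B = 8 − 7 = 1

rB=1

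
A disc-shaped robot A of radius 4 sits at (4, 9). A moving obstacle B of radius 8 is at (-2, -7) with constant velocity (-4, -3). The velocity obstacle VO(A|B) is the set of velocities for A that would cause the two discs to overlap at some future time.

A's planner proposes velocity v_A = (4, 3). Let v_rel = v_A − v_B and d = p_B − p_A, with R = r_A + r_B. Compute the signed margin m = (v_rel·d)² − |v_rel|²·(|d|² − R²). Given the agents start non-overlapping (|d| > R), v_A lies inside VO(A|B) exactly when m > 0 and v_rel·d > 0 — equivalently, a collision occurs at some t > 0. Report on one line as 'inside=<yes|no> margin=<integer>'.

d = (-6, -16),  |d|² = 292;  R = 4+8 = 12,  c = 292−12² = 148
v_rel = (8, 6),  |v_rel|² = 100;  v_rel·d = (8)·(-6) + (6)·(-16) = -144
100·t² + 288·t + 148 = 0  ⇒  m = (-144)² − 100·148 = 5936
m = 5936 > 0,  v_rel·d = -144 < 0  ⇒  outside

inside=no margin=5936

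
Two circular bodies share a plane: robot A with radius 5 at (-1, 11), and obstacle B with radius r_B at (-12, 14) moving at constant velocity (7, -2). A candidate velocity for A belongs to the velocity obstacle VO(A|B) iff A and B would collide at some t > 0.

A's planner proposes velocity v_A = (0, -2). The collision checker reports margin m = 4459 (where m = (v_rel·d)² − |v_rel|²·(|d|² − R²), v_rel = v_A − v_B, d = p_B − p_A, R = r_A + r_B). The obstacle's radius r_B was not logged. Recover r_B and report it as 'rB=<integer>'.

m = 4459
d = (-11, 3);  v_rel = (-7, 0),  |v_rel|² = 49
v_rel×d = (-7)·(3) − (0)·(-11) = -21
since m = R²·49 − (-21)²:  R² = (441 + 4459) / 49 = 100
R = √100 = 10  ⇒  r_B = 10 − 5 = 5

rB=5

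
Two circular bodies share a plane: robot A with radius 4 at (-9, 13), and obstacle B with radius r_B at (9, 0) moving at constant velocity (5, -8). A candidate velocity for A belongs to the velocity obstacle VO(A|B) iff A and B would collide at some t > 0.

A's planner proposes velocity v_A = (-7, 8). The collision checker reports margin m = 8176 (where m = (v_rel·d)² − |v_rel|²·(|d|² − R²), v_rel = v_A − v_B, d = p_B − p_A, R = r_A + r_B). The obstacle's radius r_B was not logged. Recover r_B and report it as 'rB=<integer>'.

m = 8176
d = (18, -13);  v_rel = (-12, 16),  |v_rel|² = 400
v_rel×d = (-12)·(-13) − (16)·(18) = -132
since m = R²·400 − (-132)²:  R² = (17424 + 8176) / 400 = 64
R = √64 = 8  ⇒  r_B = 8 − 4 = 4

rB=4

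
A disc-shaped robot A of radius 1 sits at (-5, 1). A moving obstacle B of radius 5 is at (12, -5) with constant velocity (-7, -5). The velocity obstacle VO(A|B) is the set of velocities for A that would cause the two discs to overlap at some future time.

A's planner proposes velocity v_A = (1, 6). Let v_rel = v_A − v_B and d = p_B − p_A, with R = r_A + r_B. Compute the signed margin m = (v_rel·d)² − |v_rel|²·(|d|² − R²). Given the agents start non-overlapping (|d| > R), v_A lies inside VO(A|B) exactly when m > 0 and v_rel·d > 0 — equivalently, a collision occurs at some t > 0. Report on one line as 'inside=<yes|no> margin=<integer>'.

d = (17, -6),  |d|² = 325;  R = 1+5 = 6,  c = 325−6² = 289
v_rel = (8, 11),  |v_rel|² = 185;  v_rel·d = (8)·(17) + (11)·(-6) = 70
185·t² − 140·t + 289 = 0  ⇒  m = 70² − 185·289 = -48565
m = -48565 < 0,  v_rel·d = 70 > 0  ⇒  outside

inside=no margin=-48565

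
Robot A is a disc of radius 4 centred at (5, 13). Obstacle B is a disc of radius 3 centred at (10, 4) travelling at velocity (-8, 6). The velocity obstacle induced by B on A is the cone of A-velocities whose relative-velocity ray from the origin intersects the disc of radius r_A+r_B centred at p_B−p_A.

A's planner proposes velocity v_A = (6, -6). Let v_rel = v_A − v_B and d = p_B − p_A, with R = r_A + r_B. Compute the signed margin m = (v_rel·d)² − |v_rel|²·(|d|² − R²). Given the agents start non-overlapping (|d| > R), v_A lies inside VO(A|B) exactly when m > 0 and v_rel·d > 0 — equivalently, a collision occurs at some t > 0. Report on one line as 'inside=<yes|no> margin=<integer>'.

d = (5, -9),  |d|² = 106;  R = 4+3 = 7,  c = 106−7² = 57
v_rel = (14, -12),  |v_rel|² = 340;  v_rel·d = (14)·(5) + (-12)·(-9) = 178
340·t² − 356·t + 57 = 0  ⇒  m = 178² − 340·57 = 12304
m = 12304 > 0,  v_rel·d = 178 > 0  ⇒  inside

inside=yes margin=12304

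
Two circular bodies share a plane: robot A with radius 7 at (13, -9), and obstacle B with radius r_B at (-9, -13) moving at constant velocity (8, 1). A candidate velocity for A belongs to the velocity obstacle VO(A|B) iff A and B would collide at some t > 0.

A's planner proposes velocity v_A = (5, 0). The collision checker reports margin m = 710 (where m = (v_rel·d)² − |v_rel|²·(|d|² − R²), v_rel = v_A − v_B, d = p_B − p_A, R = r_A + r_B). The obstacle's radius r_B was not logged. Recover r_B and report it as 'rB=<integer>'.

m = 710
d = (-22, -4);  v_rel = (-3, -1),  |v_rel|² = 10
v_rel×d = (-3)·(-4) − (-1)·(-22) = -10
since m = R²·10 − (-10)²:  R² = (100 + 710) / 10 = 81
R = √81 = 9  ⇒  r_B = 9 − 7 = 2

rB=2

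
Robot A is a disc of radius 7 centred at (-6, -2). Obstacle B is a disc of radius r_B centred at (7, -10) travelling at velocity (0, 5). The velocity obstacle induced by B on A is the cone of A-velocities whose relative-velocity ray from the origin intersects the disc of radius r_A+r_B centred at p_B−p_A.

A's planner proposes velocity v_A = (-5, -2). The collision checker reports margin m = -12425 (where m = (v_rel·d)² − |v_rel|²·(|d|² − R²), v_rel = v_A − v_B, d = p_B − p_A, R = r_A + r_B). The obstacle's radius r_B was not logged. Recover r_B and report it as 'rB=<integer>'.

m = -12425
d = (13, -8);  v_rel = (-5, -7),  |v_rel|² = 74
v_rel×d = (-5)·(-8) − (-7)·(13) = 131
since m = R²·74 − 131²:  R² = (17161 + -12425) / 74 = 64
R = √64 = 8  ⇒  r_B = 8 − 7 = 1

rB=1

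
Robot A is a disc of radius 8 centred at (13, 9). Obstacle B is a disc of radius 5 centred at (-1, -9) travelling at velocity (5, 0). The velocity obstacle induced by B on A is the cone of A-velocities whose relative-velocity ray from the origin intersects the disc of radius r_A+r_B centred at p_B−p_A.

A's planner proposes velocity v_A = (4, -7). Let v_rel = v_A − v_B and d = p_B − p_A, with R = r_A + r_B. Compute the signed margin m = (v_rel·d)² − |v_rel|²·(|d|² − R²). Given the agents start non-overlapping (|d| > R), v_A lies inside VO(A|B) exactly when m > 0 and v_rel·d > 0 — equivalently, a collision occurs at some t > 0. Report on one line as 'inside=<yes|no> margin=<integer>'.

d = (-14, -18),  |d|² = 520;  R = 8+5 = 13,  c = 520−13² = 351
v_rel = (-1, -7),  |v_rel|² = 50;  v_rel·d = (-1)·(-14) + (-7)·(-18) = 140
50·t² − 280·t + 351 = 0  ⇒  m = 140² − 50·351 = 2050
m = 2050 > 0,  v_rel·d = 140 > 0  ⇒  inside

inside=yes margin=2050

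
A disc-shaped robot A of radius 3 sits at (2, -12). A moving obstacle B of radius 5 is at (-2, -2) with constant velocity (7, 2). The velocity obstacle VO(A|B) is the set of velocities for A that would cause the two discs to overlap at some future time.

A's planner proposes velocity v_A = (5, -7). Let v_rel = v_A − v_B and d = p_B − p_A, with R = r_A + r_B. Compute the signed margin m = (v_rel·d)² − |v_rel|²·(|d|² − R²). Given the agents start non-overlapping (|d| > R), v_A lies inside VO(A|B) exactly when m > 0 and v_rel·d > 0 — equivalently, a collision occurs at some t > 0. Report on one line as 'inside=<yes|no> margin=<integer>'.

d = (-4, 10),  |d|² = 116;  R = 3+5 = 8,  c = 116−8² = 52
v_rel = (-2, -9),  |v_rel|² = 85;  v_rel·d = (-2)·(-4) + (-9)·(10) = -82
85·t² + 164·t + 52 = 0  ⇒  m = (-82)² − 85·52 = 2304
m = 2304 > 0,  v_rel·d = -82 < 0  ⇒  outside

inside=no margin=2304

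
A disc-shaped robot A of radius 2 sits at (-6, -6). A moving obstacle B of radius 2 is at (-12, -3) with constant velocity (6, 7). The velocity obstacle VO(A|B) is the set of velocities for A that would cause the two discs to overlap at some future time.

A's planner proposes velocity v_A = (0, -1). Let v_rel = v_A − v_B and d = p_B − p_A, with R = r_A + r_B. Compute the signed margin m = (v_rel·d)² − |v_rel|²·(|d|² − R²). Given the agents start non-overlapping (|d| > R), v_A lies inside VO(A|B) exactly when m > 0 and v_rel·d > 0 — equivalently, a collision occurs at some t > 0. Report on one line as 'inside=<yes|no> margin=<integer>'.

d = (-6, 3),  |d|² = 45;  R = 2+2 = 4,  c = 45−4² = 29
v_rel = (-6, -8),  |v_rel|² = 100;  v_rel·d = (-6)·(-6) + (-8)·(3) = 12
100·t² − 24·t + 29 = 0  ⇒  m = 12² − 100·29 = -2756
m = -2756 < 0,  v_rel·d = 12 > 0  ⇒  outside

inside=no margin=-2756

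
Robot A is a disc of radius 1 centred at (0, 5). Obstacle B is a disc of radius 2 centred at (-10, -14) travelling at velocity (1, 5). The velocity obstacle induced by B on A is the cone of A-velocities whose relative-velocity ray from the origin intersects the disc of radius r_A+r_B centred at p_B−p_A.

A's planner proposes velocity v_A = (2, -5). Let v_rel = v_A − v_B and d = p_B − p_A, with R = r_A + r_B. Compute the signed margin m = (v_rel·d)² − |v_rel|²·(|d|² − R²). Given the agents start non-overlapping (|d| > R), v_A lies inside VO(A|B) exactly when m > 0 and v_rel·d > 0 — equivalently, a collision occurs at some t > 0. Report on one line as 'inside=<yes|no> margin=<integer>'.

d = (-10, -19),  |d|² = 461;  R = 1+2 = 3,  c = 461−3² = 452
v_rel = (1, -10),  |v_rel|² = 101;  v_rel·d = (1)·(-10) + (-10)·(-19) = 180
101·t² − 360·t + 452 = 0  ⇒  m = 180² − 101·452 = -13252
m = -13252 < 0,  v_rel·d = 180 > 0  ⇒  outside

inside=no margin=-13252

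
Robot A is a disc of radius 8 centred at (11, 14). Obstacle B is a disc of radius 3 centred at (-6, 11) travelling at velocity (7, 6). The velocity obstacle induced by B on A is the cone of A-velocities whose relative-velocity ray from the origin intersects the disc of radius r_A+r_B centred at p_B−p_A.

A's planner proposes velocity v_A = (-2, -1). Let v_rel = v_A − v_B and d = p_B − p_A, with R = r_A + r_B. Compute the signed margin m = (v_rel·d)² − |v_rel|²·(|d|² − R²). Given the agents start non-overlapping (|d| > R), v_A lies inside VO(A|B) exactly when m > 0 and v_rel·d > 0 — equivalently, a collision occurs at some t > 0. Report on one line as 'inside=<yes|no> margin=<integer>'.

d = (-17, -3),  |d|² = 298;  R = 8+3 = 11,  c = 298−11² = 177
v_rel = (-9, -7),  |v_rel|² = 130;  v_rel·d = (-9)·(-17) + (-7)·(-3) = 174
130·t² − 348·t + 177 = 0  ⇒  m = 174² − 130·177 = 7266
m = 7266 > 0,  v_rel·d = 174 > 0  ⇒  inside

inside=yes margin=7266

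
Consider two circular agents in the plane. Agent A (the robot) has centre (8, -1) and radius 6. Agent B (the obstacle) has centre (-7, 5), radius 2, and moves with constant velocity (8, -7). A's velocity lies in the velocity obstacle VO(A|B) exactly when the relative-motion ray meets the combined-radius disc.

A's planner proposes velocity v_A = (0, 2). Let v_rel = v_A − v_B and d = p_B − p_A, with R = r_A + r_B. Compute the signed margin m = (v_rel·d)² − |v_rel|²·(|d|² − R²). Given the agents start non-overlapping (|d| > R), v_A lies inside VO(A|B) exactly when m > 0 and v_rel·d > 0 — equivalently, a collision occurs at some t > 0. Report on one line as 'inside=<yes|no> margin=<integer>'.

d = (-15, 6),  |d|² = 261;  R = 6+2 = 8,  c = 261−8² = 197
v_rel = (-8, 9),  |v_rel|² = 145;  v_rel·d = (-8)·(-15) + (9)·(6) = 174
145·t² − 348·t + 197 = 0  ⇒  m = 174² − 145·197 = 1711
m = 1711 > 0,  v_rel·d = 174 > 0  ⇒  inside

inside=yes margin=1711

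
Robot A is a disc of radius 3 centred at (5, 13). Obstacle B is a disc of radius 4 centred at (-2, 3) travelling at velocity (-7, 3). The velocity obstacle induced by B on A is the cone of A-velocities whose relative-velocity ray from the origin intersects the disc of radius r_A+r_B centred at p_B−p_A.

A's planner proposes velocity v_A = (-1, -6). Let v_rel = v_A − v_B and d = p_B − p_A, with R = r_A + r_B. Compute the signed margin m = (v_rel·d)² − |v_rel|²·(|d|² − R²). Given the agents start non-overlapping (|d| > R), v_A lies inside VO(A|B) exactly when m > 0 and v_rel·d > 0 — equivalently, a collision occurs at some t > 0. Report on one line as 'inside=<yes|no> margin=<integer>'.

d = (-7, -10),  |d|² = 149;  R = 3+4 = 7,  c = 149−7² = 100
v_rel = (6, -9),  |v_rel|² = 117;  v_rel·d = (6)·(-7) + (-9)·(-10) = 48
117·t² − 96·t + 100 = 0  ⇒  m = 48² − 117·100 = -9396
m = -9396 < 0,  v_rel·d = 48 > 0  ⇒  outside

inside=no margin=-9396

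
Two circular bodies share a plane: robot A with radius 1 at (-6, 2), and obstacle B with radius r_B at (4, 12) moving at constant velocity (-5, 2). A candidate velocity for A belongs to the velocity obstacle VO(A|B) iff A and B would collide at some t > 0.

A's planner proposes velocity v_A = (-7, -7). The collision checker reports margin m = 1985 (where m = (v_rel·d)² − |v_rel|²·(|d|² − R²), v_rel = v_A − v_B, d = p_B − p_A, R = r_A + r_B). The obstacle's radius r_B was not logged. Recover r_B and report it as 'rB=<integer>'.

m = 1985
d = (10, 10);  v_rel = (-2, -9),  |v_rel|² = 85
v_rel×d = (-2)·(10) − (-9)·(10) = 70
since m = R²·85 − 70²:  R² = (4900 + 1985) / 85 = 81
R = √81 = 9  ⇒  r_B = 9 − 1 = 8

rB=8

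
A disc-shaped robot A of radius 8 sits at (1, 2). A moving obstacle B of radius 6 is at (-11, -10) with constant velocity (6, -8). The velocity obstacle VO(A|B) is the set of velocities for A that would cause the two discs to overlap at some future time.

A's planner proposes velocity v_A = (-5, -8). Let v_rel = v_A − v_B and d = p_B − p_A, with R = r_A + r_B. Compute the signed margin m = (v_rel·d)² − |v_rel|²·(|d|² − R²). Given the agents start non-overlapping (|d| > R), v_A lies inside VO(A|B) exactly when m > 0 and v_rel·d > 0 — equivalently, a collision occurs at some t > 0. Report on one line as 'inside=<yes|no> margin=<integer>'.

d = (-12, -12),  |d|² = 288;  R = 8+6 = 14,  c = 288−14² = 92
v_rel = (-11, 0),  |v_rel|² = 121;  v_rel·d = (-11)·(-12) + (0)·(-12) = 132
121·t² − 264·t + 92 = 0  ⇒  m = 132² − 121·92 = 6292
m = 6292 > 0,  v_rel·d = 132 > 0  ⇒  inside

inside=yes margin=6292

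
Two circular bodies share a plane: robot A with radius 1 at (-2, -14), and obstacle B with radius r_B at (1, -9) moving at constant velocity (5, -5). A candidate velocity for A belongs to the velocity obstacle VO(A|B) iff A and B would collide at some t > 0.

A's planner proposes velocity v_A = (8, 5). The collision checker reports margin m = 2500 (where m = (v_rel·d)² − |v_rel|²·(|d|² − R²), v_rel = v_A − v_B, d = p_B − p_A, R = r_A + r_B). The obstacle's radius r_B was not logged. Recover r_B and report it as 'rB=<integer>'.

m = 2500
d = (3, 5);  v_rel = (3, 10),  |v_rel|² = 109
v_rel×d = (3)·(5) − (10)·(3) = -15
since m = R²·109 − (-15)²:  R² = (225 + 2500) / 109 = 25
R = √25 = 5  ⇒  r_B = 5 − 1 = 4

rB=4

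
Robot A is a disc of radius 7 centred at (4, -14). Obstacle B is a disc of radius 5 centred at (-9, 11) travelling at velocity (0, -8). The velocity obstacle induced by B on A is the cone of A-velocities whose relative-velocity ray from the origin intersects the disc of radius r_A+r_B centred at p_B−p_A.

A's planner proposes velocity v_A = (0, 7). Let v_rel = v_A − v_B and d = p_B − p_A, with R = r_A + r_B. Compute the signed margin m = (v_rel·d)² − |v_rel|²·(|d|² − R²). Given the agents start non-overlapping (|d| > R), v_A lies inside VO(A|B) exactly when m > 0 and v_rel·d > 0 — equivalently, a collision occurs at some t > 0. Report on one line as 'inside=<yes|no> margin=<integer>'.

d = (-13, 25),  |d|² = 794;  R = 7+5 = 12,  c = 794−12² = 650
v_rel = (0, 15),  |v_rel|² = 225;  v_rel·d = (0)·(-13) + (15)·(25) = 375
225·t² − 750·t + 650 = 0  ⇒  m = 375² − 225·650 = -5625
m = -5625 < 0,  v_rel·d = 375 > 0  ⇒  outside

inside=no margin=-5625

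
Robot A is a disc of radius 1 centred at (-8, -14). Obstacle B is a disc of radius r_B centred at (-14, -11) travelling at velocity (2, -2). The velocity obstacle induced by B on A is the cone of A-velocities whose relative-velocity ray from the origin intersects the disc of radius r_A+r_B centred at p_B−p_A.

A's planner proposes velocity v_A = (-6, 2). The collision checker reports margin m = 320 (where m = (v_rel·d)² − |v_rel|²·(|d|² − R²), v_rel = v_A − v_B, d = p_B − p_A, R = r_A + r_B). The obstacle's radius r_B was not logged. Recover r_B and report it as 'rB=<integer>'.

m = 320
d = (-6, 3);  v_rel = (-8, 4),  |v_rel|² = 80
v_rel×d = (-8)·(3) − (4)·(-6) = 0
since m = R²·80 − 0²:  R² = (0 + 320) / 80 = 4
R = √4 = 2  ⇒  r_B = 2 − 1 = 1

rB=1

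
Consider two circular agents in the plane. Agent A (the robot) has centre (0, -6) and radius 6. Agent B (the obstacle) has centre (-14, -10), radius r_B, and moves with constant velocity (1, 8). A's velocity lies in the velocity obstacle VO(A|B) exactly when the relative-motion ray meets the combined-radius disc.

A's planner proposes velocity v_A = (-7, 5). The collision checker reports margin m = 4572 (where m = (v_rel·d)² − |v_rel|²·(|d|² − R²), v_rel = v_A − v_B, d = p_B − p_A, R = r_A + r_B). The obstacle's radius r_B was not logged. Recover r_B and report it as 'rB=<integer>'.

m = 4572
d = (-14, -4);  v_rel = (-8, -3),  |v_rel|² = 73
v_rel×d = (-8)·(-4) − (-3)·(-14) = -10
since m = R²·73 − (-10)²:  R² = (100 + 4572) / 73 = 64
R = √64 = 8  ⇒  r_B = 8 − 6 = 2

rB=2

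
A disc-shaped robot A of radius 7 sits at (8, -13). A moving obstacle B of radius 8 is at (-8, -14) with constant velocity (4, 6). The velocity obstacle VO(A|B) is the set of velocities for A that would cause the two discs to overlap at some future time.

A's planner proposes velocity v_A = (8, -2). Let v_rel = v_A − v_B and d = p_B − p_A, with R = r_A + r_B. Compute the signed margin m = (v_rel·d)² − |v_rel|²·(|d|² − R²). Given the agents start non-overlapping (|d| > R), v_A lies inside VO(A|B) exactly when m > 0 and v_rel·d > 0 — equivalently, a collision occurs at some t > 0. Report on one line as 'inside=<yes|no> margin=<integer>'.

d = (-16, -1),  |d|² = 257;  R = 7+8 = 15,  c = 257−15² = 32
v_rel = (4, -8),  |v_rel|² = 80;  v_rel·d = (4)·(-16) + (-8)·(-1) = -56
80·t² + 112·t + 32 = 0  ⇒  m = (-56)² − 80·32 = 576
m = 576 > 0,  v_rel·d = -56 < 0  ⇒  outside

inside=no margin=576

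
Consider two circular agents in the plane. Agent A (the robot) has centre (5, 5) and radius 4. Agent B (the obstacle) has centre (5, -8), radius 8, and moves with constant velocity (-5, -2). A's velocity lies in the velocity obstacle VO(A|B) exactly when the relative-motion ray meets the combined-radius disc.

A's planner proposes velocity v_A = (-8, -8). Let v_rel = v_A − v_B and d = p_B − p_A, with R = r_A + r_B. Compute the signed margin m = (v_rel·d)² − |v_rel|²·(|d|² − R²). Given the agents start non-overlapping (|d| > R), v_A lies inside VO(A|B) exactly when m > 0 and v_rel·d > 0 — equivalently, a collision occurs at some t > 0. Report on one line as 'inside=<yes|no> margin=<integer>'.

d = (0, -13),  |d|² = 169;  R = 4+8 = 12,  c = 169−12² = 25
v_rel = (-3, -6),  |v_rel|² = 45;  v_rel·d = (-3)·(0) + (-6)·(-13) = 78
45·t² − 156·t + 25 = 0  ⇒  m = 78² − 45·25 = 4959
m = 4959 > 0,  v_rel·d = 78 > 0  ⇒  inside

inside=yes margin=4959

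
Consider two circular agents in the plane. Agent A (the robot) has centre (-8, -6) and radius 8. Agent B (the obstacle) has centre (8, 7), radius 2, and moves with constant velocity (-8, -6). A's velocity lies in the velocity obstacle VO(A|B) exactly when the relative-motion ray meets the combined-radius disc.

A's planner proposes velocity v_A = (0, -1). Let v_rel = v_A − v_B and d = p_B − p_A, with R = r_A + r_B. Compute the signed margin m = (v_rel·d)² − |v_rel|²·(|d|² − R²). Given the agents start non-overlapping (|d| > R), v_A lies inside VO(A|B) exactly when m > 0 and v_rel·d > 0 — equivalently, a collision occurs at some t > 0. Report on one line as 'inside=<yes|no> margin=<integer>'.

d = (16, 13),  |d|² = 425;  R = 8+2 = 10,  c = 425−10² = 325
v_rel = (8, 5),  |v_rel|² = 89;  v_rel·d = (8)·(16) + (5)·(13) = 193
89·t² − 386·t + 325 = 0  ⇒  m = 193² − 89·325 = 8324
m = 8324 > 0,  v_rel·d = 193 > 0  ⇒  inside

inside=yes margin=8324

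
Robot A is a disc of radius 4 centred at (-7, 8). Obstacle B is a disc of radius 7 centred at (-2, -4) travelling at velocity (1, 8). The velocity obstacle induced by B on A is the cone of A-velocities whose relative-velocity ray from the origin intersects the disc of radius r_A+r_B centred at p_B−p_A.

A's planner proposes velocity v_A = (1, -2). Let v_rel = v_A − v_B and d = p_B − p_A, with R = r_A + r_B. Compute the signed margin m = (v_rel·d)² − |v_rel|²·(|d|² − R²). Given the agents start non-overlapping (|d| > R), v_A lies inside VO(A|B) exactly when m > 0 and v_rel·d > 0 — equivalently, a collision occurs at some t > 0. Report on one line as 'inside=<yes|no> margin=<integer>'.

d = (5, -12),  |d|² = 169;  R = 4+7 = 11,  c = 169−11² = 48
v_rel = (0, -10),  |v_rel|² = 100;  v_rel·d = (0)·(5) + (-10)·(-12) = 120
100·t² − 240·t + 48 = 0  ⇒  m = 120² − 100·48 = 9600
m = 9600 > 0,  v_rel·d = 120 > 0  ⇒  inside

inside=yes margin=9600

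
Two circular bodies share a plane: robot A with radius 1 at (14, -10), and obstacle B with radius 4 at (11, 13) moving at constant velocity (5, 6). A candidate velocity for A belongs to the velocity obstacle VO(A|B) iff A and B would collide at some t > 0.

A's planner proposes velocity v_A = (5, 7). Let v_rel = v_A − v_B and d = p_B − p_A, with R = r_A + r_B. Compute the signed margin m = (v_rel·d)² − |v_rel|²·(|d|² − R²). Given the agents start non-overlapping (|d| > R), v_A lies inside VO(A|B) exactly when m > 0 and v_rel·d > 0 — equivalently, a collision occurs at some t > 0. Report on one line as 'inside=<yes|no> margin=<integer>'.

d = (-3, 23),  |d|² = 538;  R = 1+4 = 5,  c = 538−5² = 513
v_rel = (0, 1),  |v_rel|² = 1;  v_rel·d = (0)·(-3) + (1)·(23) = 23
1·t² − 46·t + 513 = 0  ⇒  m = 23² − 1·513 = 16
m = 16 > 0,  v_rel·d = 23 > 0  ⇒  inside

inside=yes margin=16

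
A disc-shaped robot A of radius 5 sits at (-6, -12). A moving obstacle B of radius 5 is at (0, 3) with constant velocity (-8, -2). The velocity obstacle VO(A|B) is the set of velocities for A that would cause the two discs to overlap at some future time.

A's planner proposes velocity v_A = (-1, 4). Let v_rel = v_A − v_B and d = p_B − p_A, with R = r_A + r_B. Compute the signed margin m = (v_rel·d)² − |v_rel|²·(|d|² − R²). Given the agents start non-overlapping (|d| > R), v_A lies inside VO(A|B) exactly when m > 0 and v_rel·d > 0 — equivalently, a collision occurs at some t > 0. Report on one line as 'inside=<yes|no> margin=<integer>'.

d = (6, 15),  |d|² = 261;  R = 5+5 = 10,  c = 261−10² = 161
v_rel = (7, 6),  |v_rel|² = 85;  v_rel·d = (7)·(6) + (6)·(15) = 132
85·t² − 264·t + 161 = 0  ⇒  m = 132² − 85·161 = 3739
m = 3739 > 0,  v_rel·d = 132 > 0  ⇒  inside

inside=yes margin=3739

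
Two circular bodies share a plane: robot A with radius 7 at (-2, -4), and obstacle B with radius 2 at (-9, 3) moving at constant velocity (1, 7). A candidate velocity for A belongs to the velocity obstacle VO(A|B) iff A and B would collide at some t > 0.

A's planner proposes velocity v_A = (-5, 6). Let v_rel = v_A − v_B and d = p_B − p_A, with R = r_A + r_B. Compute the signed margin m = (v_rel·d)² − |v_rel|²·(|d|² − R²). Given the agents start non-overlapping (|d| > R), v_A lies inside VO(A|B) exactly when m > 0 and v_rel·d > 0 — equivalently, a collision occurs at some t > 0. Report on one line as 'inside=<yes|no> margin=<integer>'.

d = (-7, 7),  |d|² = 98;  R = 7+2 = 9,  c = 98−9² = 17
v_rel = (-6, -1),  |v_rel|² = 37;  v_rel·d = (-6)·(-7) + (-1)·(7) = 35
37·t² − 70·t + 17 = 0  ⇒  m = 35² − 37·17 = 596
m = 596 > 0,  v_rel·d = 35 > 0  ⇒  inside

inside=yes margin=596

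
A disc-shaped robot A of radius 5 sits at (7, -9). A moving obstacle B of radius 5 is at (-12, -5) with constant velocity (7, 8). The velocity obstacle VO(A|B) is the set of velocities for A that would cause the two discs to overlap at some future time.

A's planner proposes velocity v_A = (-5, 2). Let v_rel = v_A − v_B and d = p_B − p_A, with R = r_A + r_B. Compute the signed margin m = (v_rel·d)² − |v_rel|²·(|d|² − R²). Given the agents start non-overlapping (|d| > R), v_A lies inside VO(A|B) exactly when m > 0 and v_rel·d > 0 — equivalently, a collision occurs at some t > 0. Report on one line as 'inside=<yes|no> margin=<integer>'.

d = (-19, 4),  |d|² = 377;  R = 5+5 = 10,  c = 377−10² = 277
v_rel = (-12, -6),  |v_rel|² = 180;  v_rel·d = (-12)·(-19) + (-6)·(4) = 204
180·t² − 408·t + 277 = 0  ⇒  m = 204² − 180·277 = -8244
m = -8244 < 0,  v_rel·d = 204 > 0  ⇒  outside

inside=no margin=-8244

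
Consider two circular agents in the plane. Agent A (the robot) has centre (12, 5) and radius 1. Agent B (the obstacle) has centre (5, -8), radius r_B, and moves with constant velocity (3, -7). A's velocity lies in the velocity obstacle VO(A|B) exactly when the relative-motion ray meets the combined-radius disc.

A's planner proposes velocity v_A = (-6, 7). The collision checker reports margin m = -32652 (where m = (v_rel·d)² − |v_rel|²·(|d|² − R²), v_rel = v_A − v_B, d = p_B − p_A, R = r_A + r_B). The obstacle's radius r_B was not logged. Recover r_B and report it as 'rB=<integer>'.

m = -32652
d = (-7, -13);  v_rel = (-9, 14),  |v_rel|² = 277
v_rel×d = (-9)·(-13) − (14)·(-7) = 215
since m = R²·277 − 215²:  R² = (46225 + -32652) / 277 = 49
R = √49 = 7  ⇒  r_B = 7 − 1 = 6

rB=6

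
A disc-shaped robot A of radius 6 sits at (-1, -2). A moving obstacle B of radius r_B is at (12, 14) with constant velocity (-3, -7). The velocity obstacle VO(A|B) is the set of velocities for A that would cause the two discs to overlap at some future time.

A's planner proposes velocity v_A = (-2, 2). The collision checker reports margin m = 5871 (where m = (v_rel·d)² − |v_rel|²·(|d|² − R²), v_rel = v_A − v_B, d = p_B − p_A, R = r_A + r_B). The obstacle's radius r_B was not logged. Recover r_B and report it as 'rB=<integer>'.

m = 5871
d = (13, 16);  v_rel = (1, 9),  |v_rel|² = 82
v_rel×d = (1)·(16) − (9)·(13) = -101
since m = R²·82 − (-101)²:  R² = (10201 + 5871) / 82 = 196
R = √196 = 14  ⇒  r_B = 14 − 6 = 8

rB=8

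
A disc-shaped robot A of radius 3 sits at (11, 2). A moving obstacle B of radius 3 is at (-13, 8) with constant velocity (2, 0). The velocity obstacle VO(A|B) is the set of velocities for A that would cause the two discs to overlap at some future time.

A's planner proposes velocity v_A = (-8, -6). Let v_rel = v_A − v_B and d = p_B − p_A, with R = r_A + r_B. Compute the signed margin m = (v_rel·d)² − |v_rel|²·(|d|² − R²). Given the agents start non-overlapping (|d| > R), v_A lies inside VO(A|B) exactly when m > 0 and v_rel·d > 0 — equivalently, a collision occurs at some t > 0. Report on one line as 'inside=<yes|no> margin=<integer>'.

d = (-24, 6),  |d|² = 612;  R = 3+3 = 6,  c = 612−6² = 576
v_rel = (-10, -6),  |v_rel|² = 136;  v_rel·d = (-10)·(-24) + (-6)·(6) = 204
136·t² − 408·t + 576 = 0  ⇒  m = 204² − 136·576 = -36720
m = -36720 < 0,  v_rel·d = 204 > 0  ⇒  outside

inside=no margin=-36720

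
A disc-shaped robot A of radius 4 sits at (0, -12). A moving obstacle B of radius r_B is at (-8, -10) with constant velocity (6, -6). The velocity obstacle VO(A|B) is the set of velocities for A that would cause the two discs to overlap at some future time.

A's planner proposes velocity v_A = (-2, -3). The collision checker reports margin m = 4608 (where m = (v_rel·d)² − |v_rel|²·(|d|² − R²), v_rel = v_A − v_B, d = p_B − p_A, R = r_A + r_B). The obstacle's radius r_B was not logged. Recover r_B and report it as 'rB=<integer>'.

m = 4608
d = (-8, 2);  v_rel = (-8, 3),  |v_rel|² = 73
v_rel×d = (-8)·(2) − (3)·(-8) = 8
since m = R²·73 − 8²:  R² = (64 + 4608) / 73 = 64
R = √64 = 8  ⇒  r_B = 8 − 4 = 4

rB=4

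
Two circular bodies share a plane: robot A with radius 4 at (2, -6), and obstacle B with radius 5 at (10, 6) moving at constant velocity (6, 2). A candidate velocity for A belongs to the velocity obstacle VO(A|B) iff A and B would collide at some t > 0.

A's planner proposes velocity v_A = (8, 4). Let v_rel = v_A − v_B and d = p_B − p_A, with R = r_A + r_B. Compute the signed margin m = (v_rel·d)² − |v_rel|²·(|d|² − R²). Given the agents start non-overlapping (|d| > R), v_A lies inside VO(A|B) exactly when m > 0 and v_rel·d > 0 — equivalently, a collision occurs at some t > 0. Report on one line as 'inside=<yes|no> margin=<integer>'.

d = (8, 12),  |d|² = 208;  R = 4+5 = 9,  c = 208−9² = 127
v_rel = (2, 2),  |v_rel|² = 8;  v_rel·d = (2)·(8) + (2)·(12) = 40
8·t² − 80·t + 127 = 0  ⇒  m = 40² − 8·127 = 584
m = 584 > 0,  v_rel·d = 40 > 0  ⇒  inside

inside=yes margin=584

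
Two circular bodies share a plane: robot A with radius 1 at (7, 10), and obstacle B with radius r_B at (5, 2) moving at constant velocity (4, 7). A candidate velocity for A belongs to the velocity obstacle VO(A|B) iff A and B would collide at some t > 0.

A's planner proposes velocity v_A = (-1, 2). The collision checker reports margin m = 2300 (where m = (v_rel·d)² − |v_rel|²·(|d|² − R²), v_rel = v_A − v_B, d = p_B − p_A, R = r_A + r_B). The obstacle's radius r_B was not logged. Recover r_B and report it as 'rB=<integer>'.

m = 2300
d = (-2, -8);  v_rel = (-5, -5),  |v_rel|² = 50
v_rel×d = (-5)·(-8) − (-5)·(-2) = 30
since m = R²·50 − 30²:  R² = (900 + 2300) / 50 = 64
R = √64 = 8  ⇒  r_B = 8 − 1 = 7

rB=7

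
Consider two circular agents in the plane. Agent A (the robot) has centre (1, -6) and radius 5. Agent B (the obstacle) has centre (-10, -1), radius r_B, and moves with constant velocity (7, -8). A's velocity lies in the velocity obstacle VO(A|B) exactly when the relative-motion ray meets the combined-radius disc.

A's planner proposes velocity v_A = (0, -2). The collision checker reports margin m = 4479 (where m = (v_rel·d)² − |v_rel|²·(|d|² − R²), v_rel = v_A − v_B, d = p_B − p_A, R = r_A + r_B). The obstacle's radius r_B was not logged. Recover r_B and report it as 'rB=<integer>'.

m = 4479
d = (-11, 5);  v_rel = (-7, 6),  |v_rel|² = 85
v_rel×d = (-7)·(5) − (6)·(-11) = 31
since m = R²·85 − 31²:  R² = (961 + 4479) / 85 = 64
R = √64 = 8  ⇒  r_B = 8 − 5 = 3

rB=3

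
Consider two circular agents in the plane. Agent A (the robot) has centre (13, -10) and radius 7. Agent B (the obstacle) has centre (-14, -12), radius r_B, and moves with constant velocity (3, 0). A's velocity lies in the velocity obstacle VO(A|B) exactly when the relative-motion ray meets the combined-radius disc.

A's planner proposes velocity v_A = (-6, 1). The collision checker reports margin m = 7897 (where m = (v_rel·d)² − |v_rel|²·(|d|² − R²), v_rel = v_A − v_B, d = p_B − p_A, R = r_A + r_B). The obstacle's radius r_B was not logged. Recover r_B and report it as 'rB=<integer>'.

m = 7897
d = (-27, -2);  v_rel = (-9, 1),  |v_rel|² = 82
v_rel×d = (-9)·(-2) − (1)·(-27) = 45
since m = R²·82 − 45²:  R² = (2025 + 7897) / 82 = 121
R = √121 = 11  ⇒  r_B = 11 − 7 = 4

rB=4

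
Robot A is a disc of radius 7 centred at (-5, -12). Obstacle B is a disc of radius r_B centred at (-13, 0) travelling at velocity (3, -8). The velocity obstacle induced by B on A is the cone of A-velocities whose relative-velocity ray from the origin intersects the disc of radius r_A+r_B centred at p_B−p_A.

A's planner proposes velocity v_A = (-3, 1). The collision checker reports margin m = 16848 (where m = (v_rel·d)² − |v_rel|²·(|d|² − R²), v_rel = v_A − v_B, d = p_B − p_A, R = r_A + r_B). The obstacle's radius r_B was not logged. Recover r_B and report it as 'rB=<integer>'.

m = 16848
d = (-8, 12);  v_rel = (-6, 9),  |v_rel|² = 117
v_rel×d = (-6)·(12) − (9)·(-8) = 0
since m = R²·117 − 0²:  R² = (0 + 16848) / 117 = 144
R = √144 = 12  ⇒  r_B = 12 − 7 = 5

rB=5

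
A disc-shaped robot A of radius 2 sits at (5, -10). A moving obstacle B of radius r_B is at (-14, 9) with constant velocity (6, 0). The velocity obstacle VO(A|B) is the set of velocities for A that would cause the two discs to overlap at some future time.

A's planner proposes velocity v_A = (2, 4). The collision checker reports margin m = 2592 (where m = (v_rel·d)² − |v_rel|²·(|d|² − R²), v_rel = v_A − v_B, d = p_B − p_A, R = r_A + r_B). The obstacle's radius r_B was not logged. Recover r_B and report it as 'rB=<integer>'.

m = 2592
d = (-19, 19);  v_rel = (-4, 4),  |v_rel|² = 32
v_rel×d = (-4)·(19) − (4)·(-19) = 0
since m = R²·32 − 0²:  R² = (0 + 2592) / 32 = 81
R = √81 = 9  ⇒  r_B = 9 − 2 = 7

rB=7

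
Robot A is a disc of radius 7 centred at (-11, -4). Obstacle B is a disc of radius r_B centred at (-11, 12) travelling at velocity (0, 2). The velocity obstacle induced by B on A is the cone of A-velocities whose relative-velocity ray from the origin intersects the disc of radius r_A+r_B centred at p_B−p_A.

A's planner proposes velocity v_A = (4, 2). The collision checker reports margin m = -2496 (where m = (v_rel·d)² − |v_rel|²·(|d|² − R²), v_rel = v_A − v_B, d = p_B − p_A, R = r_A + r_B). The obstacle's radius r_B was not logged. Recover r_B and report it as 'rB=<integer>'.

m = -2496
d = (0, 16);  v_rel = (4, 0),  |v_rel|² = 16
v_rel×d = (4)·(16) − (0)·(0) = 64
since m = R²·16 − 64²:  R² = (4096 + -2496) / 16 = 100
R = √100 = 10  ⇒  r_B = 10 − 7 = 3

rB=3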